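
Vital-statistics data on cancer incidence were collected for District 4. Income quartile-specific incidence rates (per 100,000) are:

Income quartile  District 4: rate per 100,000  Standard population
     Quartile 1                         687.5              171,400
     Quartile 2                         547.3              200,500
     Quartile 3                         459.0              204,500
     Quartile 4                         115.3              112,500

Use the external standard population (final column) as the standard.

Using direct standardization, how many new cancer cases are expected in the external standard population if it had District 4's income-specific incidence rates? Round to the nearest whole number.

Expected new cancer cases = Σ (standard pop × income-specific rate ÷ 100,000)
= 171,400×687.5/100,000 + 200,500×547.3/100,000 + 204,500×459.0/100,000 + 112,500×115.3/100,000
= 1178.38 + 1097.34 + 938.65 + 129.71 = 3344.08.

3344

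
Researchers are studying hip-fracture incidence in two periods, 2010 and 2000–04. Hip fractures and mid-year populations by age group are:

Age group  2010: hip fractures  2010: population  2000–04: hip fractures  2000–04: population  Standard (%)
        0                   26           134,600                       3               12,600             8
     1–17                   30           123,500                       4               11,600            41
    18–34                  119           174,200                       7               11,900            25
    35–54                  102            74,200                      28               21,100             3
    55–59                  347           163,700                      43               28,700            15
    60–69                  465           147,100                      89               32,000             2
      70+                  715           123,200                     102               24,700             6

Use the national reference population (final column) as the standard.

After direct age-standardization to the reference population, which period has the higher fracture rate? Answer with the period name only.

2010

Age-specific rates per 100,000 for 2010: 19.32, 24.29, 68.31, 137.47, 211.97, 316.11, 580.36.
For 2000–04: 23.81, 34.48, 58.82, 132.70, 149.83, 278.12, 412.96.
Standard weights: 0.08, 0.41, 0.25, 0.03, 0.15, 0.02, 0.06.
2010: 0.0800×19.32 + 0.4100×24.29 + 0.2500×68.31 + 0.0300×137.47 + 0.1500×211.97 + 0.0200×316.11 + 0.0600×580.36 = 105.6465 per 100,000.
2000–04: 0.0800×23.81 + 0.4100×34.48 + 0.2500×58.82 + 0.0300×132.70 + 0.1500×149.83 + 0.0200×278.12 + 0.0600×412.96 = 87.5433 per 100,000.
The crude rates (191.81 vs 193.55) would put 2000–04 higher, but that reflects its age composition; once standardized to a common age structure, 2010 has the higher underlying rate.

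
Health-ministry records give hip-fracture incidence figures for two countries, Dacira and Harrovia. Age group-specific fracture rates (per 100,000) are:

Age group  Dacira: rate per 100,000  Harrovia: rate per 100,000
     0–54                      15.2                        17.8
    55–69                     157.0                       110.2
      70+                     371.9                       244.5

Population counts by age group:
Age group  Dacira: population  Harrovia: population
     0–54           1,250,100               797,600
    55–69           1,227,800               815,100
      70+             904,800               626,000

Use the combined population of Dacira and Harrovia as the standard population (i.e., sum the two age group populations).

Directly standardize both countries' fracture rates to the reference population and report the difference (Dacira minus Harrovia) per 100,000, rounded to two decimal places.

50.75

Combined standard total = 5,621,400; weights = 0.3643, 0.3634, 0.2723.
Dacira: 0.3643×15.2 + 0.3634×157.0 + 0.2723×371.9 = 163.8675 per 100,000.
Harrovia: 0.3643×17.8 + 0.3634×110.2 + 0.2723×244.5 = 113.1137 per 100,000.
Difference = 163.8675 − 113.1137 = 50.7538.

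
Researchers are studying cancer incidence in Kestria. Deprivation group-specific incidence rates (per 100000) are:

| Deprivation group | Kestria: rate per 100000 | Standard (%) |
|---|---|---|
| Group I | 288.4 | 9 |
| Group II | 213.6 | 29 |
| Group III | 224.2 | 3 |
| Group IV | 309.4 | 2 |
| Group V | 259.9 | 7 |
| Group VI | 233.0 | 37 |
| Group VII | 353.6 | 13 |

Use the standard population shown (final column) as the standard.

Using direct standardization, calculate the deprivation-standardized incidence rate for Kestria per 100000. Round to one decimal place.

251.2

Standard weights: 0.09, 0.29, 0.03, 0.02, 0.07, 0.37, 0.13.
Standardized rate: 0.0900×288.4 + 0.2900×213.6 + 0.0300×224.2 + 0.0200×309.4 + 0.0700×259.9 + 0.3700×233.0 + 0.1300×353.6 = 251.1850 per 100000.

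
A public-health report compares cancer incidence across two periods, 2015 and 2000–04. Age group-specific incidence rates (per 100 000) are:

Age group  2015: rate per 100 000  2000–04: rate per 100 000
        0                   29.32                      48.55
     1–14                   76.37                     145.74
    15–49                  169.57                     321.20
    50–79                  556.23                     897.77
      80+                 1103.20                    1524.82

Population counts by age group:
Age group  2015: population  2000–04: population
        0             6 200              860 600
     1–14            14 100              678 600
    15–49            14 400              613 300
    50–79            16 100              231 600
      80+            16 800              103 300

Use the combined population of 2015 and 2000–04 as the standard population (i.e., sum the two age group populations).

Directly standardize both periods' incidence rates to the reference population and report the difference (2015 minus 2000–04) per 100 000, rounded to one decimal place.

Combined standard total = 2 555 000; weights = 0.3393, 0.2711, 0.2457, 0.0969, 0.0470.
2015: 0.3393×29.32 + 0.2711×76.37 + 0.2457×169.57 + 0.0969×556.23 + 0.0470×1103.20 = 178.0930 per 100 000.
2000–04: 0.3393×48.55 + 0.2711×145.74 + 0.2457×321.20 + 0.0969×897.77 + 0.0470×1524.82 = 293.6059 per 100 000.
Difference = 178.0930 − 293.6059 = -115.5129.

-115.5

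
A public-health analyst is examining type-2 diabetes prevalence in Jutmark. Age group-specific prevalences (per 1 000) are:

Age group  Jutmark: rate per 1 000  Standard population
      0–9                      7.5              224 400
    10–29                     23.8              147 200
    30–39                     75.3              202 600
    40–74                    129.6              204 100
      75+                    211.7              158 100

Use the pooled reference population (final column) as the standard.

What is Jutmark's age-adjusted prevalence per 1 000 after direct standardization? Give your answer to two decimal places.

85.82

Standard total = 936 400; weights = 0.2396, 0.1572, 0.2164, 0.2180, 0.1688.
Standardized rate: 0.2396×7.5 + 0.1572×23.8 + 0.2164×75.3 + 0.2180×129.6 + 0.1688×211.7 = 85.8215 per 1 000.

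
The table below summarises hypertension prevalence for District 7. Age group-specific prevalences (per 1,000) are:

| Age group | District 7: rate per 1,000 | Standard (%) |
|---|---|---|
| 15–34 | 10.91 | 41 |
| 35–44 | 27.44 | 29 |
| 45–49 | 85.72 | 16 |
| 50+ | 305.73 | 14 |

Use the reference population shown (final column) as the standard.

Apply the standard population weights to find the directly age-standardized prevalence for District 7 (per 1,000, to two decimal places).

Standard weights: 0.41, 0.29, 0.16, 0.14.
Standardized rate: 0.4100×10.91 + 0.2900×27.44 + 0.1600×85.72 + 0.1400×305.73 = 68.9481 per 1,000.

68.95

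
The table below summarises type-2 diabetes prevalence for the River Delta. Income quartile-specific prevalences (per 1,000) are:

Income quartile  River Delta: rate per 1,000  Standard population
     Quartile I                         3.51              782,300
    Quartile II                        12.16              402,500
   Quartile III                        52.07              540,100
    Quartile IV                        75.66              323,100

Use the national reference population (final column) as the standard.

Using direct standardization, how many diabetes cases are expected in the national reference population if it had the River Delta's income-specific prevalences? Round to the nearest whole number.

60209

Expected diabetes cases = Σ (standard pop × income-specific rate ÷ 1,000)
= 782,300×3.51/1,000 + 402,500×12.16/1,000 + 540,100×52.07/1,000 + 323,100×75.66/1,000
= 2745.87 + 4894.40 + 28123.01 + 24445.75 = 60209.03.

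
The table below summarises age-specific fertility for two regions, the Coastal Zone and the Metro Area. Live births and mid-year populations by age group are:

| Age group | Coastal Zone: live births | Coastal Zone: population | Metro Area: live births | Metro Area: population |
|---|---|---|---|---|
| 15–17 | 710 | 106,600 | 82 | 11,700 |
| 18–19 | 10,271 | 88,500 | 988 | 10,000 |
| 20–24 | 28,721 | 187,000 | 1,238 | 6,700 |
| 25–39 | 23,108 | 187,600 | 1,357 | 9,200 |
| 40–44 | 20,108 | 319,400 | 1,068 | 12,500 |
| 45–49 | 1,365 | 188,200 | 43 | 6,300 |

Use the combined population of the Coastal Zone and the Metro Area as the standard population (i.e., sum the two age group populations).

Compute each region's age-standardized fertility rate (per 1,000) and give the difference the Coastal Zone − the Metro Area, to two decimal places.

-14.60

Age-specific rates per 1,000 for the Coastal Zone: 6.660, 116.056, 153.588, 123.177, 62.956, 7.253.
For the Metro Area: 7.009, 98.800, 184.776, 147.500, 85.440, 6.825.
Combined standard total = 1,133,700; weights = 0.1043, 0.0869, 0.1709, 0.1736, 0.2928, 0.1716.
The Coastal Zone: 0.1043×6.660 + 0.0869×116.056 + 0.1709×153.588 + 0.1736×123.177 + 0.2928×62.956 + 0.1716×7.253 = 78.0774 per 1,000.
The Metro Area: 0.1043×7.009 + 0.0869×98.800 + 0.1709×184.776 + 0.1736×147.500 + 0.2928×85.440 + 0.1716×6.825 = 92.6745 per 1,000.
Difference = 78.0774 − 92.6745 = -14.5971.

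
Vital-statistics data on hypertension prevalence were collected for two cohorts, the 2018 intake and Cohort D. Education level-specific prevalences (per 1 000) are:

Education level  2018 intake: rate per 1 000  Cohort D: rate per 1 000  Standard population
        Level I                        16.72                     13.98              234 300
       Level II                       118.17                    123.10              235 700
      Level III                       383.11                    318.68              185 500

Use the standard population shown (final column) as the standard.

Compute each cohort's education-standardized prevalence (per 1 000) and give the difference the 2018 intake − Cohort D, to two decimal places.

Standard total = 655 500; weights = 0.3574, 0.3596, 0.2830.
The 2018 intake: 0.3574×16.72 + 0.3596×118.17 + 0.2830×383.11 = 156.8834 per 1 000.
Cohort D: 0.3574×13.98 + 0.3596×123.10 + 0.2830×318.68 = 139.4437 per 1 000.
Difference = 156.8834 − 139.4437 = 17.4397.

17.44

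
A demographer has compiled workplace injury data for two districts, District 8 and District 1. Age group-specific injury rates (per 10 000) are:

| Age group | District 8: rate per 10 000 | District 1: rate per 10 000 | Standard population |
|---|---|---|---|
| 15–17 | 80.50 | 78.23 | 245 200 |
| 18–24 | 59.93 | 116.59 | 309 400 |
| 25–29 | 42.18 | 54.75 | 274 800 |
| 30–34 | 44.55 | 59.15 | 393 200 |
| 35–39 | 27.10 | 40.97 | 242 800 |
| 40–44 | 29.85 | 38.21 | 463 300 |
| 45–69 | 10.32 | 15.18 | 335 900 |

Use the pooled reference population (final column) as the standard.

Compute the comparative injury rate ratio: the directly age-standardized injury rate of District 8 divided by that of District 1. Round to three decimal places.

Standard total = 2 264 600; weights = 0.1083, 0.1366, 0.1213, 0.1736, 0.1072, 0.2046, 0.1483.
District 8: 0.1083×80.50 + 0.1366×59.93 + 0.1213×42.18 + 0.1736×44.55 + 0.1072×27.10 + 0.2046×29.85 + 0.1483×10.32 = 40.3007 per 10 000.
District 1: 0.1083×78.23 + 0.1366×116.59 + 0.1213×54.75 + 0.1736×59.15 + 0.1072×40.97 + 0.2046×38.21 + 0.1483×15.18 = 55.7746 per 10 000.
Ratio = 40.3007 ÷ 55.7746 = 0.72256.

0.723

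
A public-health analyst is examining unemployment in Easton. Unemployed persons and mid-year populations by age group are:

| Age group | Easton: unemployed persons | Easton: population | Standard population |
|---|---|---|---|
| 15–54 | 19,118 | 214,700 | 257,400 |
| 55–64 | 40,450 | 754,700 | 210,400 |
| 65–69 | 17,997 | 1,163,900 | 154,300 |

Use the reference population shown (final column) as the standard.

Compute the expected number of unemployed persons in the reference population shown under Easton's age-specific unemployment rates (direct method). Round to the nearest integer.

Age-specific rates per 1,000 for Easton: 89.045, 53.597, 15.463.
Expected unemployed persons = Σ (standard pop × age-specific rate ÷ 1,000)
= 257,400×89.045/1,000 + 210,400×53.597/1,000 + 154,300×15.463/1,000
= 22920.23 + 11276.90 + 2385.89 = 36583.02.

36583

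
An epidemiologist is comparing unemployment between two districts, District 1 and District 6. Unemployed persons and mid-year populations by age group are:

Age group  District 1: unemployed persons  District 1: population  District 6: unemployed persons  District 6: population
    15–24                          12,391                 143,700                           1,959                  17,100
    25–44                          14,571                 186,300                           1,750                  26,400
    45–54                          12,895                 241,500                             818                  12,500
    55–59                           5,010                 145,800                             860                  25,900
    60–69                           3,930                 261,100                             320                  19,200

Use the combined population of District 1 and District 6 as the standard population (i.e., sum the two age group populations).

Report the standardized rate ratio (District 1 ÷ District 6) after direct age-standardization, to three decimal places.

0.910

Age-specific rates per 1,000 for District 1: 86.228, 78.213, 53.395, 34.362, 15.052.
For District 6: 114.561, 66.288, 65.440, 33.205, 16.667.
Combined standard total = 1,079,500; weights = 0.1490, 0.1970, 0.2353, 0.1591, 0.2597.
District 1: 0.1490×86.228 + 0.1970×78.213 + 0.2353×53.395 + 0.1591×34.362 + 0.2597×15.052 = 50.1924 per 1,000.
District 6: 0.1490×114.561 + 0.1970×66.288 + 0.2353×65.440 + 0.1591×33.205 + 0.2597×16.667 = 55.1325 per 1,000.
Ratio = 50.1924 ÷ 55.1325 = 0.91040.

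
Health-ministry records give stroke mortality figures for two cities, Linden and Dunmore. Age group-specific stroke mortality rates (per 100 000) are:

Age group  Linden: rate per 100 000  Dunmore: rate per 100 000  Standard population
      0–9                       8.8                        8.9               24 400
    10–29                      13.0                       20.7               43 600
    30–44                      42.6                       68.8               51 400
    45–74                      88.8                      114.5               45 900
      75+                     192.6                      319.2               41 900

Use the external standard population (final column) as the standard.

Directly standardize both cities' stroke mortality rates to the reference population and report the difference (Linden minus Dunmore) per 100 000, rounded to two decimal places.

-39.43

Standard total = 207 200; weights = 0.1178, 0.2104, 0.2481, 0.2215, 0.2022.
Linden: 0.1178×8.8 + 0.2104×13.0 + 0.2481×42.6 + 0.2215×88.8 + 0.2022×192.6 = 72.9586 per 100 000.
Dunmore: 0.1178×8.9 + 0.2104×20.7 + 0.2481×68.8 + 0.2215×114.5 + 0.2022×319.2 = 112.3843 per 100 000.
Difference = 72.9586 − 112.3843 = -39.4257.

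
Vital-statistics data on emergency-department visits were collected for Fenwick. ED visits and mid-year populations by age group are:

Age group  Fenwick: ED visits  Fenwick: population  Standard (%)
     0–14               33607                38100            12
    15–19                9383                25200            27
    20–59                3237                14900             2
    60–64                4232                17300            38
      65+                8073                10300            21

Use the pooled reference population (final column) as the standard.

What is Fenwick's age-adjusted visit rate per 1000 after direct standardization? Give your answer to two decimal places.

Age-specific rates per 1000 for Fenwick: 882.073, 372.341, 217.248, 244.624, 783.786.
Standard weights: 0.12, 0.27, 0.02, 0.38, 0.21.
Standardized rate: 0.1200×882.073 + 0.2700×372.341 + 0.0200×217.248 + 0.3800×244.624 + 0.2100×783.786 = 468.2783 per 1000.

468.28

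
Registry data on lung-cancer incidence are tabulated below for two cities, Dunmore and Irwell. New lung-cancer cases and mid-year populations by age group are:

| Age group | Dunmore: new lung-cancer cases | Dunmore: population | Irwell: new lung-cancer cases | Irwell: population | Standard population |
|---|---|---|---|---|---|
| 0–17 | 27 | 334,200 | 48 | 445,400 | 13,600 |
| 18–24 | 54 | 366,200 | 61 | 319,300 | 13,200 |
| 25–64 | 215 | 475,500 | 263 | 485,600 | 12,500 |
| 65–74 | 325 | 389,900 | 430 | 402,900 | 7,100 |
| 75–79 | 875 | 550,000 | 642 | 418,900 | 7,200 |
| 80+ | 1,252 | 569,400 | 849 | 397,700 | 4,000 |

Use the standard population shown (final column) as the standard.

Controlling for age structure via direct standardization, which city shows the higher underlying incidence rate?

Irwell

Age-specific rates per 100,000 for Dunmore: 8.08, 14.75, 45.22, 83.35, 159.09, 219.88.
For Irwell: 10.78, 19.10, 54.16, 106.73, 153.26, 213.48.
Standard total = 57,600; weights = 0.2361, 0.2292, 0.2170, 0.1233, 0.1250, 0.0694.
Dunmore: 0.2361×8.08 + 0.2292×14.75 + 0.2170×45.22 + 0.1233×83.35 + 0.1250×159.09 + 0.0694×219.88 = 60.5297 per 100,000.
Irwell: 0.2361×10.78 + 0.2292×19.10 + 0.2170×54.16 + 0.1233×106.73 + 0.1250×153.26 + 0.0694×213.48 = 65.8137 per 100,000.
The crude rates (102.34 vs 92.84) would put Dunmore higher, but that reflects its age composition; once standardized to a common age structure, Irwell has the higher underlying rate.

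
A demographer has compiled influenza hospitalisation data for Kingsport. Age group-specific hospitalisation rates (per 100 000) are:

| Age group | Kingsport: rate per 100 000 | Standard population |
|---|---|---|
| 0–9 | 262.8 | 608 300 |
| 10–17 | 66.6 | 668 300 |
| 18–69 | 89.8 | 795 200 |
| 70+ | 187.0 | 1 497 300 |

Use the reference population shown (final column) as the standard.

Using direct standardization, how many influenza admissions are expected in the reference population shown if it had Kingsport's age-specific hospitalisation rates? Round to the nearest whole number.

Expected influenza admissions = Σ (standard pop × age-specific rate ÷ 100 000)
= 608 300×262.8/100 000 + 668 300×66.6/100 000 + 795 200×89.8/100 000 + 1 497 300×187.0/100 000
= 1598.61 + 445.09 + 714.09 + 2799.95 = 5557.74.

5558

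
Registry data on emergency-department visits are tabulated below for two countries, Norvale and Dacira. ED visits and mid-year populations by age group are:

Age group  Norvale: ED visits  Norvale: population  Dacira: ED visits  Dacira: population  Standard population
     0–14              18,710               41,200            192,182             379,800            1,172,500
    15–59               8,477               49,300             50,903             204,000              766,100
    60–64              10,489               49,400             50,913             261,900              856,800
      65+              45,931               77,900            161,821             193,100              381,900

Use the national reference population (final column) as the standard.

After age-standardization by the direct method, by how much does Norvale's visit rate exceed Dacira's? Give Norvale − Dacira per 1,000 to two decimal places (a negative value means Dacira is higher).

-62.87

Age-specific rates per 1,000 for Norvale: 454.126, 171.947, 212.328, 589.615.
For Dacira: 506.008, 249.525, 194.399, 838.017.
Standard total = 3,177,300; weights = 0.3690, 0.2411, 0.2697, 0.1202.
Norvale: 0.3690×454.126 + 0.2411×171.947 + 0.2697×212.328 + 0.1202×589.615 = 337.1694 per 1,000.
Dacira: 0.3690×506.008 + 0.2411×249.525 + 0.2697×194.399 + 0.1202×838.017 = 400.0425 per 1,000.
Difference = 337.1694 − 400.0425 = -62.8731.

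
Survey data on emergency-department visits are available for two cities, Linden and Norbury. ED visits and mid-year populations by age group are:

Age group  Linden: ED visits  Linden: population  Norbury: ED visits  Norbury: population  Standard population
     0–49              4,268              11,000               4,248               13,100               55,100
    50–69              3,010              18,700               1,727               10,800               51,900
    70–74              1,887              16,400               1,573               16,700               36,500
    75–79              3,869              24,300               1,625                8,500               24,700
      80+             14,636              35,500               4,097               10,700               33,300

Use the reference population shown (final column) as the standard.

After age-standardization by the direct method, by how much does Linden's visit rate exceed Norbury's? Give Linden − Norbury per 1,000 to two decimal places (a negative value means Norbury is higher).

Age-specific rates per 1,000 for Linden: 388.000, 160.963, 115.061, 159.218, 412.282.
For Norbury: 324.275, 159.907, 94.192, 191.176, 382.897.
Standard total = 201,500; weights = 0.2734, 0.2576, 0.1811, 0.1226, 0.1653.
Linden: 0.2734×388.000 + 0.2576×160.963 + 0.1811×115.061 + 0.1226×159.218 + 0.1653×412.282 = 256.0504 per 1,000.
Norbury: 0.2734×324.275 + 0.2576×159.907 + 0.1811×94.192 + 0.1226×191.176 + 0.1653×382.897 = 233.6341 per 1,000.
Difference = 256.0504 − 233.6341 = 22.4163.

22.42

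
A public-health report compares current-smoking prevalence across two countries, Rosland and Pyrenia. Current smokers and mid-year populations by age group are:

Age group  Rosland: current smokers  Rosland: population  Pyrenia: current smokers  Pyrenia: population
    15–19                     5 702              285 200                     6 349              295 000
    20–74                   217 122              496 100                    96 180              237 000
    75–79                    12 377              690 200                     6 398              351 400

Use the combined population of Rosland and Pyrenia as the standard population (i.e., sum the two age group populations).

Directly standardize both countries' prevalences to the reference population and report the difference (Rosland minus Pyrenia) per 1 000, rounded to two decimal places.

Age-specific rates per 1 000 for Rosland: 19.993, 437.658, 17.932.
For Pyrenia: 21.522, 405.823, 18.207.
Combined standard total = 2 354 900; weights = 0.2464, 0.3113, 0.4423.
Rosland: 0.2464×19.993 + 0.3113×437.658 + 0.4423×17.932 = 149.1041 per 1 000.
Pyrenia: 0.2464×21.522 + 0.3113×405.823 + 0.4423×18.207 = 139.6919 per 1 000.
Difference = 149.1041 − 139.6919 = 9.4123.

9.41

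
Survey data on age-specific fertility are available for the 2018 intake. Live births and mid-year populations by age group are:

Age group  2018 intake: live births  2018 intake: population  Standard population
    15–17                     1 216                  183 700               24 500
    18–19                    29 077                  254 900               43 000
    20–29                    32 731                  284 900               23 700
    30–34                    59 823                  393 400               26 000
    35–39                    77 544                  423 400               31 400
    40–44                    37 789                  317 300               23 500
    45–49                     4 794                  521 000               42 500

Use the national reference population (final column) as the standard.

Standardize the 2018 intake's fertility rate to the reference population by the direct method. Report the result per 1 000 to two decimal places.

Age-specific rates per 1 000 for the 2018 intake: 6.619, 114.072, 114.886, 152.067, 183.146, 119.095, 9.202.
Standard total = 214 600; weights = 0.1142, 0.2004, 0.1104, 0.1212, 0.1463, 0.1095, 0.1980.
Standardized rate: 0.1142×6.619 + 0.2004×114.072 + 0.1104×114.886 + 0.1212×152.067 + 0.1463×183.146 + 0.1095×119.095 + 0.1980×9.202 = 96.3858 per 1 000.

96.39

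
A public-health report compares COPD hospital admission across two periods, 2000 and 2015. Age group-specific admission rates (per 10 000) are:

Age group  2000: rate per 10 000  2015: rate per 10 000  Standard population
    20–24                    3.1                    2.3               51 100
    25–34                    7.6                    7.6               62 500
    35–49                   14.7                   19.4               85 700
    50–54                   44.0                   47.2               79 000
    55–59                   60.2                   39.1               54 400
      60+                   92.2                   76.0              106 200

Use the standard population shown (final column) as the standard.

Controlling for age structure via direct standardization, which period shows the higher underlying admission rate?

2000

Standard total = 438 900; weights = 0.1164, 0.1424, 0.1953, 0.1800, 0.1239, 0.2420.
2000: 0.1164×3.1 + 0.1424×7.6 + 0.1953×14.7 + 0.1800×44.0 + 0.1239×60.2 + 0.2420×92.2 = 42.0044 per 10 000.
2015: 0.1164×2.3 + 0.1424×7.6 + 0.1953×19.4 + 0.1800×47.2 + 0.1239×39.1 + 0.2420×76.0 = 36.8698 per 10 000.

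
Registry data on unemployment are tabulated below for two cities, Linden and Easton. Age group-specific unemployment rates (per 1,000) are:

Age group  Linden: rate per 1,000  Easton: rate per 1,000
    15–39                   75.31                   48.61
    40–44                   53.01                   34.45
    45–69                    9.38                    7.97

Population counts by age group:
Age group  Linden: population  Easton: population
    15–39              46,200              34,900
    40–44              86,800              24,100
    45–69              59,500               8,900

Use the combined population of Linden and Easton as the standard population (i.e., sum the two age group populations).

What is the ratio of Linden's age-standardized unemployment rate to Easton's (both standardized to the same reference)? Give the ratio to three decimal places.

Combined standard total = 260,400; weights = 0.3114, 0.4259, 0.2627.
Linden: 0.3114×75.31 + 0.4259×53.01 + 0.2627×9.38 = 48.4948 per 1,000.
Easton: 0.3114×48.61 + 0.4259×34.45 + 0.2627×7.97 = 31.9045 per 1,000.
Ratio = 48.4948 ÷ 31.9045 = 1.52000.

1.520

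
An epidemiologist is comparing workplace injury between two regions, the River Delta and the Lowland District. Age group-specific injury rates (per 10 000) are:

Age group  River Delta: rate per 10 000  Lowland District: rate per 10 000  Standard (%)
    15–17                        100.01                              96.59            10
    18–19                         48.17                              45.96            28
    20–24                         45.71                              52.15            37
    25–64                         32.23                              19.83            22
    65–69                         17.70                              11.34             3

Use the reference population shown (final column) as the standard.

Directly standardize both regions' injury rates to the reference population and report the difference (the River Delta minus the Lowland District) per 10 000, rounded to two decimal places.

Standard weights: 0.10, 0.28, 0.37, 0.22, 0.03.
The River Delta: 0.1000×100.01 + 0.2800×48.17 + 0.3700×45.71 + 0.2200×32.23 + 0.0300×17.70 = 48.0229 per 10 000.
The Lowland District: 0.1000×96.59 + 0.2800×45.96 + 0.3700×52.15 + 0.2200×19.83 + 0.0300×11.34 = 46.5261 per 10 000.
Difference = 48.0229 − 46.5261 = 1.4968.

1.50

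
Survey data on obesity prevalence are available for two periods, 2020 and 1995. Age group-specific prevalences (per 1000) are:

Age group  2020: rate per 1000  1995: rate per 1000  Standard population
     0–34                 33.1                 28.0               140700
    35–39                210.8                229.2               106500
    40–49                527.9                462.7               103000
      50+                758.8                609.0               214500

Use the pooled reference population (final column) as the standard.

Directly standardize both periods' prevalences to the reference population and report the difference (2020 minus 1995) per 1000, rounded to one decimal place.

Standard total = 564700; weights = 0.2492, 0.1886, 0.1824, 0.3798.
2020: 0.2492×33.1 + 0.1886×210.8 + 0.1824×527.9 + 0.3798×758.8 = 432.5193 per 1000.
1995: 0.2492×28.0 + 0.1886×229.2 + 0.1824×462.7 + 0.3798×609.0 = 365.9253 per 1000.
Difference = 432.5193 − 365.9253 = 66.5941.

66.6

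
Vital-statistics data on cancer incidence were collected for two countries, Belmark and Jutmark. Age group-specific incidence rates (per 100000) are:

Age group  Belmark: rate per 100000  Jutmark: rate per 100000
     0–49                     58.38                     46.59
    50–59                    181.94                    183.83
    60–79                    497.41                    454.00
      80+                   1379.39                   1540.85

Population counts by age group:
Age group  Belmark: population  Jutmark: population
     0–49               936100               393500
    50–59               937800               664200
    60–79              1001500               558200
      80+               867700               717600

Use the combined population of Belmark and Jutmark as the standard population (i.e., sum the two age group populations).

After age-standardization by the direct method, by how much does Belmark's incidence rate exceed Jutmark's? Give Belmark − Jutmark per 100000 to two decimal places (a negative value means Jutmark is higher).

-28.90

Combined standard total = 6076600; weights = 0.2188, 0.2636, 0.2567, 0.2609.
Belmark: 0.2188×58.38 + 0.2636×181.94 + 0.2567×497.41 + 0.2609×1379.39 = 548.2749 per 100000.
Jutmark: 0.2188×46.59 + 0.2636×183.83 + 0.2567×454.00 + 0.2609×1540.85 = 577.1739 per 100000.
Difference = 548.2749 − 577.1739 = -28.8990.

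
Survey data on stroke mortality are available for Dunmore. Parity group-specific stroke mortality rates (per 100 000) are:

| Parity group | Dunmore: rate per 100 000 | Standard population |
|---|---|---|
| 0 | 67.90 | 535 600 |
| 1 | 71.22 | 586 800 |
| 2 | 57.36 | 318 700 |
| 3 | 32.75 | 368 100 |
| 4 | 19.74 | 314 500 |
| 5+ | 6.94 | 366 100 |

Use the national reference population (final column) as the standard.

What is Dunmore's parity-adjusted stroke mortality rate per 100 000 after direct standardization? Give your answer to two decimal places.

Standard total = 2 489 800; weights = 0.2151, 0.2357, 0.1280, 0.1478, 0.1263, 0.1470.
Standardized rate: 0.2151×67.90 + 0.2357×71.22 + 0.1280×57.36 + 0.1478×32.75 + 0.1263×19.74 + 0.1470×6.94 = 47.0897 per 100 000.

47.09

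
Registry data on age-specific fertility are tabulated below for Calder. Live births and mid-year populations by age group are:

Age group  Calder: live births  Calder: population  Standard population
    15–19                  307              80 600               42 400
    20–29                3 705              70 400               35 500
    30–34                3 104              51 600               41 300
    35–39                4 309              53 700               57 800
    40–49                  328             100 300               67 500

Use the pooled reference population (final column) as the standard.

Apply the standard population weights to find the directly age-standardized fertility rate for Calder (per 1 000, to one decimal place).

38.3

Age-specific rates per 1 000 for Calder: 3.809, 52.628, 60.155, 80.242, 3.270.
Standard total = 244 500; weights = 0.1734, 0.1452, 0.1689, 0.2364, 0.2761.
Standardized rate: 0.1734×3.809 + 0.1452×52.628 + 0.1689×60.155 + 0.2364×80.242 + 0.2761×3.270 = 38.3351 per 1 000.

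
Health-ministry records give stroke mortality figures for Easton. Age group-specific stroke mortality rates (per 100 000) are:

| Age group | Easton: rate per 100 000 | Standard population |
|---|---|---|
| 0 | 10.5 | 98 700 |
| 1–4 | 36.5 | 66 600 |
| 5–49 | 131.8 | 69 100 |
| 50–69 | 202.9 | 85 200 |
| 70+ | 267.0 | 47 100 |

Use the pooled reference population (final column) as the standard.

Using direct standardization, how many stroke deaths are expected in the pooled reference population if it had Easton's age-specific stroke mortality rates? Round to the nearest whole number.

424

Expected stroke deaths = Σ (standard pop × age-specific rate ÷ 100 000)
= 98 700×10.5/100 000 + 66 600×36.5/100 000 + 69 100×131.8/100 000 + 85 200×202.9/100 000 + 47 100×267.0/100 000
= 10.36 + 24.31 + 91.07 + 172.87 + 125.76 = 424.37.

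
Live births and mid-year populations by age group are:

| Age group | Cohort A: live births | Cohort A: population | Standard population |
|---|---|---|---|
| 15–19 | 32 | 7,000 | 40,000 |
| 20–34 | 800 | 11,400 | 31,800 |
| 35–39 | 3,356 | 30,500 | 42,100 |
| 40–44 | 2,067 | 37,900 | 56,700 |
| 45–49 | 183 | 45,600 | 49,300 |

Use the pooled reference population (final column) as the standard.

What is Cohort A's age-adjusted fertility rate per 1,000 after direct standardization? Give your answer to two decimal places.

47.01

Age-specific rates per 1,000 for Cohort A: 4.571, 70.175, 110.033, 54.538, 4.013.
Standard total = 219,900; weights = 0.1819, 0.1446, 0.1915, 0.2578, 0.2242.
Standardized rate: 0.1819×4.571 + 0.1446×70.175 + 0.1915×110.033 + 0.2578×54.538 + 0.2242×4.013 = 47.0077 per 1,000.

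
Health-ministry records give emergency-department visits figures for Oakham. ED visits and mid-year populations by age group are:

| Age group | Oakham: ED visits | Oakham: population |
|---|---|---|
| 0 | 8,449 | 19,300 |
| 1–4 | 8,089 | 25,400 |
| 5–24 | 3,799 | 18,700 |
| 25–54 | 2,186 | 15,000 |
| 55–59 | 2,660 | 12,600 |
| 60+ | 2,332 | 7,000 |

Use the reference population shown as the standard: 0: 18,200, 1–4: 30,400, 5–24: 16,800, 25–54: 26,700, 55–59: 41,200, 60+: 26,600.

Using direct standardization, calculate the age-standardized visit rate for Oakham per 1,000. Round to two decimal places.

Age-specific rates per 1,000 for Oakham: 437.772, 318.465, 203.155, 145.733, 211.111, 333.143.
Standard total = 159,900; weights = 0.1138, 0.1901, 0.1051, 0.1670, 0.2577, 0.1664.
Standardized rate: 0.1138×437.772 + 0.1901×318.465 + 0.1051×203.155 + 0.1670×145.733 + 0.2577×211.111 + 0.1664×333.143 = 265.8676 per 1,000.

265.87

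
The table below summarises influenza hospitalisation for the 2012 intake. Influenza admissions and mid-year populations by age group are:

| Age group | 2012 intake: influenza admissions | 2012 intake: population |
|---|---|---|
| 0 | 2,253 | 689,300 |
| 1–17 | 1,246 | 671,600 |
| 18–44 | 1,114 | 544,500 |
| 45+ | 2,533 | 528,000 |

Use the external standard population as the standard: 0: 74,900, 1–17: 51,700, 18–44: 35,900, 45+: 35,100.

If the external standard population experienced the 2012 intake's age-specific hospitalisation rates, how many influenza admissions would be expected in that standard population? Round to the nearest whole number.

Age-specific rates per 100,000 for the 2012 intake: 326.85, 185.53, 204.59, 479.73.
Expected influenza admissions = Σ (standard pop × age-specific rate ÷ 100,000)
= 74,900×326.85/100,000 + 51,700×185.53/100,000 + 35,900×204.59/100,000 + 35,100×479.73/100,000
= 244.81 + 95.92 + 73.45 + 168.39 = 582.57.

583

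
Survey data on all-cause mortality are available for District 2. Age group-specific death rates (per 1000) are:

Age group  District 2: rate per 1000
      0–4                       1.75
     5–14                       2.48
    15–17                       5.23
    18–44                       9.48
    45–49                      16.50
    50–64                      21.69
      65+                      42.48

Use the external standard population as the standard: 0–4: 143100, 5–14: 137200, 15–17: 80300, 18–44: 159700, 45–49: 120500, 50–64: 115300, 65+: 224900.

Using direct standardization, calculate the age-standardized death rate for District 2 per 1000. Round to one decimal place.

16.9

Standard total = 981000; weights = 0.1459, 0.1399, 0.0819, 0.1628, 0.1228, 0.1175, 0.2293.
Standardized rate: 0.1459×1.75 + 0.1399×2.48 + 0.0819×5.23 + 0.1628×9.48 + 0.1228×16.50 + 0.1175×21.69 + 0.2293×42.48 = 16.8883 per 1000.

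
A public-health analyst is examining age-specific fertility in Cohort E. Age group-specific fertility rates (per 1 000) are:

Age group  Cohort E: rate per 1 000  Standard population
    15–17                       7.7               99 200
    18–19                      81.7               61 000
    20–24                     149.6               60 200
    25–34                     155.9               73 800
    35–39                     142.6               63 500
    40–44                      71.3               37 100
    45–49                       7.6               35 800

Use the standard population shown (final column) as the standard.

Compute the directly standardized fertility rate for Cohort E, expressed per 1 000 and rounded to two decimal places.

Standard total = 430 600; weights = 0.2304, 0.1417, 0.1398, 0.1714, 0.1475, 0.0862, 0.0831.
Standardized rate: 0.2304×7.7 + 0.1417×81.7 + 0.1398×149.6 + 0.1714×155.9 + 0.1475×142.6 + 0.0862×71.3 + 0.0831×7.6 = 88.7861 per 1 000.

88.79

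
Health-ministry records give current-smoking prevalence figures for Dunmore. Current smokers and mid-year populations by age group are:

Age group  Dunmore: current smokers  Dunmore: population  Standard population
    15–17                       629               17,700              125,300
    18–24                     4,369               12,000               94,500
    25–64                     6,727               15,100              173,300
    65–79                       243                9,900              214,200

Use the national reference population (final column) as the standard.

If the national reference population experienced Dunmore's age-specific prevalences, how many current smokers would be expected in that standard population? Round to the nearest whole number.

121321

Age-specific rates per 1,000 for Dunmore: 35.537, 364.083, 445.497, 24.545.
Expected current smokers = Σ (standard pop × age-specific rate ÷ 1,000)
= 125,300×35.537/1,000 + 94,500×364.083/1,000 + 173,300×445.497/1,000 + 214,200×24.545/1,000
= 4452.75 + 34405.88 + 77204.58 + 5257.64 = 121320.84.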